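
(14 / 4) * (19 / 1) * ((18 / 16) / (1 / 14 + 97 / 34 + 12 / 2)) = 15827 / 1888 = 8.38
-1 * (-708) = 708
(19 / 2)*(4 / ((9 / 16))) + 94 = 1454 / 9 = 161.56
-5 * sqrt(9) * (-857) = 12855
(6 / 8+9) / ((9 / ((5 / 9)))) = 65 / 108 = 0.60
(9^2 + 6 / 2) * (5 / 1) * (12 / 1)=5040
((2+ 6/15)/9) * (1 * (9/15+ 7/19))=368/1425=0.26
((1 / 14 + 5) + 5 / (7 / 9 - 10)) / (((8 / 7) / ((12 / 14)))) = 15789 / 4648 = 3.40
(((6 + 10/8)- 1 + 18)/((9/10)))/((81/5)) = 2425/1458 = 1.66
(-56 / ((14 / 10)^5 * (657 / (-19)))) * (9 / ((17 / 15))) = 7125000 / 2979641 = 2.39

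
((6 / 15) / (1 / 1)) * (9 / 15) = 0.24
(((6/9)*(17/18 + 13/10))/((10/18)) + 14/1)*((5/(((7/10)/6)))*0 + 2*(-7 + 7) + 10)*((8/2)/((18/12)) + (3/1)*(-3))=-47576/45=-1057.24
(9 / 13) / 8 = 0.09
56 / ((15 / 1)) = 56 / 15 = 3.73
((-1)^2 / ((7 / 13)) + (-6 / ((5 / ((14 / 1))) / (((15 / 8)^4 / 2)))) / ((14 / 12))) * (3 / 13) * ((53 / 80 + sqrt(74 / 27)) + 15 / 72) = -624563 * sqrt(222) / 279552 - 130533667 / 7454720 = -50.80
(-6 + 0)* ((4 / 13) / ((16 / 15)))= -45 / 26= -1.73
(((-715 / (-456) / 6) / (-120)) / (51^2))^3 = -2924207 / 4981992402057381380358144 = -0.00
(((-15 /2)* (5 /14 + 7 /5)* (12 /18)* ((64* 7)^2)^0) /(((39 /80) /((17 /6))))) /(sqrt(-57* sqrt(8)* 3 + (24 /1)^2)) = -6970* sqrt(2) /(819* sqrt(32-19* sqrt(2))) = -5.31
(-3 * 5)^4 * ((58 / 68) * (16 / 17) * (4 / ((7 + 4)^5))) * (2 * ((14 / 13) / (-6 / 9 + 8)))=1973160000 / 6655754677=0.30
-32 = -32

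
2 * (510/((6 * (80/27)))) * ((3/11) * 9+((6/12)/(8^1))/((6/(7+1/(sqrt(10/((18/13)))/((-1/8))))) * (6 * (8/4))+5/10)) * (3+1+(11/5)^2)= 2083195210552443/1669397857600 -5477706 * sqrt(65)/2371303775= 1247.85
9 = 9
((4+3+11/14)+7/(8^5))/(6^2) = 0.22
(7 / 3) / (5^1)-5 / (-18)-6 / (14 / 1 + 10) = 89 / 180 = 0.49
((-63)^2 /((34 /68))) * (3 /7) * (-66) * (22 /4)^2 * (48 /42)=-7762392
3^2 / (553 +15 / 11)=99 / 6098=0.02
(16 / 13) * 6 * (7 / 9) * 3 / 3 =224 / 39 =5.74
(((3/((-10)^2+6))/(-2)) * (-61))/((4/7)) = 1281/848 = 1.51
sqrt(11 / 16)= sqrt(11) / 4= 0.83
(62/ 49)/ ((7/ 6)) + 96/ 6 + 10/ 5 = 6546/ 343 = 19.08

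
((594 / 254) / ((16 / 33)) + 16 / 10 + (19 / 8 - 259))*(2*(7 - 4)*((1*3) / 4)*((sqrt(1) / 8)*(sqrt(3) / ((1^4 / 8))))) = -22878441*sqrt(3) / 20320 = -1950.13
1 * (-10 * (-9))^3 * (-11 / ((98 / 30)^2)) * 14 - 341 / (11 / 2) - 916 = -3608885454 / 343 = -10521531.94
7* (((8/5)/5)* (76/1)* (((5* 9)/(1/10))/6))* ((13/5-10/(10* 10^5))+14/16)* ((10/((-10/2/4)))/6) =-184869468/3125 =-59158.23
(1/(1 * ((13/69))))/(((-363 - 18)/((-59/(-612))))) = -1357/1010412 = -0.00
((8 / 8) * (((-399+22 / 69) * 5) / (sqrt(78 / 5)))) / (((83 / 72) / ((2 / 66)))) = -550180 * sqrt(390) / 818961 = -13.27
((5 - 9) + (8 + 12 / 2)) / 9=10 / 9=1.11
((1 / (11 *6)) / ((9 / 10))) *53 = 0.89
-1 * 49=-49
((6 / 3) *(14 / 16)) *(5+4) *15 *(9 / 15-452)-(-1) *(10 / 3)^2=-3838757 / 36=-106632.14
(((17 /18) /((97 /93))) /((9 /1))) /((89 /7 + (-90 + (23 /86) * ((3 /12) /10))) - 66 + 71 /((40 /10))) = -6345080 /7916553441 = -0.00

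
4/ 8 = 1/ 2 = 0.50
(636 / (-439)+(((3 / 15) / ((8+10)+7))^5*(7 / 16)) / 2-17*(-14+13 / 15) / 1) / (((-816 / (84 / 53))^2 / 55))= 153769857226567469041 / 3341068490625000000000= 0.05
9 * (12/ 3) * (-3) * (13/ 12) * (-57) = 6669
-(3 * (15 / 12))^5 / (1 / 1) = -759375 / 1024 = -741.58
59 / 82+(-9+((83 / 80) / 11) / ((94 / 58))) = -13943033 / 1695760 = -8.22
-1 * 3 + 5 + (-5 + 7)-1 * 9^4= -6557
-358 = -358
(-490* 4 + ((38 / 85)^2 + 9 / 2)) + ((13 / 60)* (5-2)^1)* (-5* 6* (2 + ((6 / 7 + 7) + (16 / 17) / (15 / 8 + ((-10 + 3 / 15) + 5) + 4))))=-4707381306 / 2174725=-2164.59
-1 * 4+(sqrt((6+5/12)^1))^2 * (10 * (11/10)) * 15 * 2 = 4227/2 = 2113.50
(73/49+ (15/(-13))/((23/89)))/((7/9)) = -392292/102557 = -3.83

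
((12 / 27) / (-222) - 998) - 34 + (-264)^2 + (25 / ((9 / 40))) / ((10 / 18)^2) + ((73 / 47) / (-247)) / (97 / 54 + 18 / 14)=932580483971984 / 13510960515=69024.00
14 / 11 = 1.27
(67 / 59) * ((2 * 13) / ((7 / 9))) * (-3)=-47034 / 413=-113.88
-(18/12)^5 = -243/32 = -7.59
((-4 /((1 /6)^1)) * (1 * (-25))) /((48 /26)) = 325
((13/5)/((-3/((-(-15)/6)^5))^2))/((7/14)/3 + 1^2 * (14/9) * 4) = 5078125/11776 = 431.23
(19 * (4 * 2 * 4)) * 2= 1216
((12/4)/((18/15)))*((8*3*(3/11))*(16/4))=720/11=65.45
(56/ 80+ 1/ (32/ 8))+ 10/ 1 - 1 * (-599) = 12199/ 20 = 609.95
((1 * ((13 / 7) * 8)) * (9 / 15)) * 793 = 247416 / 35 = 7069.03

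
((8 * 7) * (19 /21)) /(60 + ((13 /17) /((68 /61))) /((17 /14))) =1493552 /1785333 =0.84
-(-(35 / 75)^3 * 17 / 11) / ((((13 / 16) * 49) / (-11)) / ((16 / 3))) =-30464 / 131625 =-0.23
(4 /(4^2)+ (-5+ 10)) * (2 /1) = 21 /2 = 10.50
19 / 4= 4.75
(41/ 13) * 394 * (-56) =-904624/ 13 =-69586.46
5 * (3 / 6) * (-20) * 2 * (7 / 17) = -700 / 17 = -41.18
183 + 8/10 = 919/5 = 183.80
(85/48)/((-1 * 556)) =-85/26688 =-0.00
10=10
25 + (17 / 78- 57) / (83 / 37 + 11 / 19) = 755213 / 154752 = 4.88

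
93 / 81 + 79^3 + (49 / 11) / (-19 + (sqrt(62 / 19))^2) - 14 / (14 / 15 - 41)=26313853551169 / 53370603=493040.21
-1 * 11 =-11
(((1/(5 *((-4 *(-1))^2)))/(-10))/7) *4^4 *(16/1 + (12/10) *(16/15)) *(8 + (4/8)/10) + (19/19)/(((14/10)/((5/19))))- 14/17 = -49421217/7065625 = -6.99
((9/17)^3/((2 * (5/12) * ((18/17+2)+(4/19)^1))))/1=13851/254320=0.05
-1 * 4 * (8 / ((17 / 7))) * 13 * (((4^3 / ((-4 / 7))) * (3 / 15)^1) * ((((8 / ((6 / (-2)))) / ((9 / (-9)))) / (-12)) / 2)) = -326144 / 765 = -426.33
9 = 9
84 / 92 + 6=159 / 23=6.91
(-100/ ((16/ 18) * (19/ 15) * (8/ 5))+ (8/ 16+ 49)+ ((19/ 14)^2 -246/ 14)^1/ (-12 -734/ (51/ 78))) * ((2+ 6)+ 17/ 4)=-430684097/ 5863552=-73.45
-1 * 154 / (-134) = 77 / 67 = 1.15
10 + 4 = 14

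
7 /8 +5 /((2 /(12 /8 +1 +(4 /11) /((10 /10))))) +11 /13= 10159 /1144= 8.88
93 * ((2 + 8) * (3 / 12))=465 / 2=232.50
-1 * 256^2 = -65536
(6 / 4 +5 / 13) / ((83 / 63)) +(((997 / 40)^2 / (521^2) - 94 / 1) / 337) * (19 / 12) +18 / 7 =15743091063658121 / 4421858145286400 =3.56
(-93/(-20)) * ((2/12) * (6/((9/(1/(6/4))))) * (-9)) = -31/10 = -3.10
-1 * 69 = -69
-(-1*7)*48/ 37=336/ 37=9.08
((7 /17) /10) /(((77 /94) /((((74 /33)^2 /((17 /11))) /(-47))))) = -5476 /1573605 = -0.00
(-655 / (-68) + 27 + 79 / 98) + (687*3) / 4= 920779 / 1666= 552.69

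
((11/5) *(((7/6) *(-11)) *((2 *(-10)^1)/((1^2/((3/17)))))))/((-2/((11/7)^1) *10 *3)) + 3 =199/510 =0.39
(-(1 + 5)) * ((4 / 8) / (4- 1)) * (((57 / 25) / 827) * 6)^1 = -342 / 20675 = -0.02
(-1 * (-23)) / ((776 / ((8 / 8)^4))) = 23 / 776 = 0.03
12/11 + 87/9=355/33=10.76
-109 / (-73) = 109 / 73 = 1.49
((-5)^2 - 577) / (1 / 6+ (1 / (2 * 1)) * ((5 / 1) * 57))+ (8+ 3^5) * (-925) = -24843139 / 107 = -232178.87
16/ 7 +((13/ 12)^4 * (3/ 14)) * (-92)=-601607/ 24192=-24.87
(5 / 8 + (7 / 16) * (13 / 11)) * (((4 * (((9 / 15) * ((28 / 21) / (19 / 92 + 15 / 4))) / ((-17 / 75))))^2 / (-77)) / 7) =-382784400 / 14189336161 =-0.03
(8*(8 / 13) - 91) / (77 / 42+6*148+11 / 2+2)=-3357 / 34996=-0.10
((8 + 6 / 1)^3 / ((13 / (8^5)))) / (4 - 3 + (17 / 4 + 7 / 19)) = 976224256 / 793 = 1231052.03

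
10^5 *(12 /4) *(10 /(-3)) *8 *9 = -72000000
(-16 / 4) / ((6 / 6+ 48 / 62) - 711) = 62 / 10993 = 0.01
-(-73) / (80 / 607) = 44311 / 80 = 553.89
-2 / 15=-0.13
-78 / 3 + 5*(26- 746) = -3626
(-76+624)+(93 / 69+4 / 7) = 88537 / 161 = 549.92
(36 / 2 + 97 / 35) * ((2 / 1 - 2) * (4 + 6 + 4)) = 0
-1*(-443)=443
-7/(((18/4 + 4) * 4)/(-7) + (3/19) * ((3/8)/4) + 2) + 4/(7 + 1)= 71681/24194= 2.96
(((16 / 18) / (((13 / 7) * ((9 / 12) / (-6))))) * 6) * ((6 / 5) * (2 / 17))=-3584 / 1105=-3.24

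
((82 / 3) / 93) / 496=41 / 69192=0.00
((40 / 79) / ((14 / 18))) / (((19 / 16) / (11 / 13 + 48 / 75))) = 79488 / 97565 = 0.81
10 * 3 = 30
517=517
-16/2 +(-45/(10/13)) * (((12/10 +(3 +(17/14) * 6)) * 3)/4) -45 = -77971/140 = -556.94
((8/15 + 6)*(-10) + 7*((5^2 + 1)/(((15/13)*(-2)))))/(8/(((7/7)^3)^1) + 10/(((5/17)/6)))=-721/1060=-0.68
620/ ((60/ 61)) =1891/ 3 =630.33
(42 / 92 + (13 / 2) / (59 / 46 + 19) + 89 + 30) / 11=5140589 / 472098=10.89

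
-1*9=-9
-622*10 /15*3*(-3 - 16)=23636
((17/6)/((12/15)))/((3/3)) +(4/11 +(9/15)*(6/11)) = 5587/1320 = 4.23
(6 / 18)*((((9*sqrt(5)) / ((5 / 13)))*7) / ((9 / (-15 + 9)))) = -182*sqrt(5) / 5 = -81.39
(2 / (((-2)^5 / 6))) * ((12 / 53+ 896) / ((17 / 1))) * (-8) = 142500 / 901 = 158.16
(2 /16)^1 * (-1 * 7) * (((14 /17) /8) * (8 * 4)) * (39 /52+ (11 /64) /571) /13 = -1343531 /8076224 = -0.17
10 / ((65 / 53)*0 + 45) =2 / 9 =0.22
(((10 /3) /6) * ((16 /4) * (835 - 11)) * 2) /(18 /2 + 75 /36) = 330.43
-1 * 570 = -570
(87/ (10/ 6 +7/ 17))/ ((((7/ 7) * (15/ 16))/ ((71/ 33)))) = 280024/ 2915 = 96.06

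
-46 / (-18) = 23 / 9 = 2.56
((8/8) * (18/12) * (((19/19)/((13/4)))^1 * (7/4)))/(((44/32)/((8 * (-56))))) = -37632/143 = -263.16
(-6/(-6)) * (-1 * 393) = -393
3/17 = 0.18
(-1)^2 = 1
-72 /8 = -9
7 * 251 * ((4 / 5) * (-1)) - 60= -7328 / 5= -1465.60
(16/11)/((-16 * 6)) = -1/66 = -0.02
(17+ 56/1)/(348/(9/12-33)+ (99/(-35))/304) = -33398960/4941217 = -6.76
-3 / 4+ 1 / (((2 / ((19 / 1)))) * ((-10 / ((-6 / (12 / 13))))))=5.42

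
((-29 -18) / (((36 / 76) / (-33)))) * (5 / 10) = 1637.17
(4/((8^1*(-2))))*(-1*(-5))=-5/4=-1.25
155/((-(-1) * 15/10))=310/3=103.33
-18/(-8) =9/4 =2.25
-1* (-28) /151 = 28 /151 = 0.19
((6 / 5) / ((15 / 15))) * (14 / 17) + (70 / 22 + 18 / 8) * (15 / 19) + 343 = 24748529 / 71060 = 348.28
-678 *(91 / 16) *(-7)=215943 / 8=26992.88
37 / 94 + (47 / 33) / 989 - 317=-971305339 / 3067878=-316.60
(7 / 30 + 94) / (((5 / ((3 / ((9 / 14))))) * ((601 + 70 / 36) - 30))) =39578 / 257825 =0.15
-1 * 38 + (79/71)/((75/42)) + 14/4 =-120263/3550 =-33.88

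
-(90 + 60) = -150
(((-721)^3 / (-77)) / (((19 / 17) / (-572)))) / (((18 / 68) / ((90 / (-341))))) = 16093071328880 / 6479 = 2483881976.98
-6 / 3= -2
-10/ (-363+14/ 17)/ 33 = 170/ 203181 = 0.00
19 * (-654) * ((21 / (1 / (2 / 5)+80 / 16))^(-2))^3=-97078125 / 3764768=-25.79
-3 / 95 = -0.03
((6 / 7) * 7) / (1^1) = 6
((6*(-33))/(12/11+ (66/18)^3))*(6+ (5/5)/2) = -382239/14965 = -25.54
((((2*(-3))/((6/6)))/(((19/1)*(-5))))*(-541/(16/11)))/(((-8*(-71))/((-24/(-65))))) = -53559/3507400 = -0.02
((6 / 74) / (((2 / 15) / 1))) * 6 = 135 / 37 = 3.65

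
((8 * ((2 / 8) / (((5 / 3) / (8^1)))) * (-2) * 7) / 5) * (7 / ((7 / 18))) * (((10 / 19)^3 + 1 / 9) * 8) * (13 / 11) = -1175.21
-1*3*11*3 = -99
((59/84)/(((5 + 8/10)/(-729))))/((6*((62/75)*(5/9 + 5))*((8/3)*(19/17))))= -32903415/30609152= -1.07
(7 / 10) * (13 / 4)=91 / 40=2.28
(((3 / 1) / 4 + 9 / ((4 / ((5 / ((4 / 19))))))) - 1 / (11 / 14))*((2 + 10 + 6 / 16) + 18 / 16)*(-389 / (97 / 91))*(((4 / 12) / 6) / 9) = -329670887 / 204864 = -1609.22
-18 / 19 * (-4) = 72 / 19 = 3.79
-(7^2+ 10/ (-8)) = -191/ 4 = -47.75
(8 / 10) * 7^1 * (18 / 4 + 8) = 70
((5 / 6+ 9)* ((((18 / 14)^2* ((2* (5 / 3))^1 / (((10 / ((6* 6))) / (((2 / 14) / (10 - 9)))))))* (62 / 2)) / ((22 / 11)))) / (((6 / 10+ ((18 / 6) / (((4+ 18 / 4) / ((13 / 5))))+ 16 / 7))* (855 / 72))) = 649944 / 67963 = 9.56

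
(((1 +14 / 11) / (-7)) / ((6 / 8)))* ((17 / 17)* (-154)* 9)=600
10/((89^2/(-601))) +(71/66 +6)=3302447/522786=6.32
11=11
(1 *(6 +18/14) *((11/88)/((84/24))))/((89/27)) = 1377/17444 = 0.08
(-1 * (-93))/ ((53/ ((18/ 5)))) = 1674/ 265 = 6.32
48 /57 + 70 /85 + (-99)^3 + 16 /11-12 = -3447503897 /3553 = -970307.88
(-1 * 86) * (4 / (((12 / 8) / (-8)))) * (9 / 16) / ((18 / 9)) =516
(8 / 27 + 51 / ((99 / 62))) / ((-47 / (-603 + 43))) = 5361440 / 13959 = 384.08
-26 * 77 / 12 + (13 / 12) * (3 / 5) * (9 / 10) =-99749 / 600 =-166.25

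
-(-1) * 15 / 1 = 15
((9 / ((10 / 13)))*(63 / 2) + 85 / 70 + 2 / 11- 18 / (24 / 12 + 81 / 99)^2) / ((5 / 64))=8706302672 / 1849925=4706.30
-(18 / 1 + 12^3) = -1746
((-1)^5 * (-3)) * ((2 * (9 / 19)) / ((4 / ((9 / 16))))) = 243 / 608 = 0.40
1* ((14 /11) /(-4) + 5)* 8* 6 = 2472 /11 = 224.73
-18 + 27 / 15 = -81 / 5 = -16.20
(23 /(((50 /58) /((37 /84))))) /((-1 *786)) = -24679 /1650600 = -0.01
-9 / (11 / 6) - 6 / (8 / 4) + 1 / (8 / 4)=-163 / 22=-7.41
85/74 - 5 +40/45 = -1973/666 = -2.96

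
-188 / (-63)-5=-127 / 63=-2.02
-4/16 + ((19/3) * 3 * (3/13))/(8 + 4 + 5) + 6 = 5311/884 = 6.01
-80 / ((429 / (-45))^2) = -18000 / 20449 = -0.88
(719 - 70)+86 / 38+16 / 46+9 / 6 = 570819 / 874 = 653.11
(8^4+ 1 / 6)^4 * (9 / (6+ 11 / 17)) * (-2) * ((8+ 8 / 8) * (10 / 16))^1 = -31012330500855398485 / 7232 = -4288209416600580.54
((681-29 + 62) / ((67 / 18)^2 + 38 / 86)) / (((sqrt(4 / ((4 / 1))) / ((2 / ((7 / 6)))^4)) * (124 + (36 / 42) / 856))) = 12611954368512 / 3625896060269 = 3.48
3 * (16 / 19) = 48 / 19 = 2.53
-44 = -44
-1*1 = -1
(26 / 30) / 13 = 1 / 15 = 0.07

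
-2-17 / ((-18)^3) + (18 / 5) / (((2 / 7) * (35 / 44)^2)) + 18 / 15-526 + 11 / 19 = -49089813383 / 96957000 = -506.30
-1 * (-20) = 20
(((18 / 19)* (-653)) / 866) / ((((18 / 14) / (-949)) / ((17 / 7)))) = 10534849 / 8227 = 1280.52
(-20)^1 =-20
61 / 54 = 1.13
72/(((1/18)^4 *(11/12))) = 90699264/11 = 8245387.64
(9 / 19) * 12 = 108 / 19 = 5.68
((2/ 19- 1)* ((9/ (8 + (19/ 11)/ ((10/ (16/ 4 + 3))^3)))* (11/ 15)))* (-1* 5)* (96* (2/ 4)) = 296208000/ 1795823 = 164.94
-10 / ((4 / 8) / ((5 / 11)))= -100 / 11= -9.09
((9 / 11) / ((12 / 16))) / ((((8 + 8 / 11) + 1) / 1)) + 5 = 547 / 107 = 5.11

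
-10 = -10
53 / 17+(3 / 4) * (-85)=-4123 / 68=-60.63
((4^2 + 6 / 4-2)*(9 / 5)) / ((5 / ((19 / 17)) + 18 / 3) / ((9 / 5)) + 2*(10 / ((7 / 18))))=333963 / 685250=0.49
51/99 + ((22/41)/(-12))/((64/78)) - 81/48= -106235/86592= -1.23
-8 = -8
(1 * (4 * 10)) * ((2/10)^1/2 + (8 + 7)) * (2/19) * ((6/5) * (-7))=-50736/95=-534.06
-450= -450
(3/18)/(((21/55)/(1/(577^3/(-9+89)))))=2200/12102302079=0.00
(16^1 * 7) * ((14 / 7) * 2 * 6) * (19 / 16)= 3192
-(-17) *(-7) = -119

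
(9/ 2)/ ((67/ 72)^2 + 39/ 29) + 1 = 1008869/ 332357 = 3.04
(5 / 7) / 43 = 5 / 301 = 0.02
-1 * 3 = -3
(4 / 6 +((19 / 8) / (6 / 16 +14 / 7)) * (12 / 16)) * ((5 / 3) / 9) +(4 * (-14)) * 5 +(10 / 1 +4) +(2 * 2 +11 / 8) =-168715 / 648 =-260.36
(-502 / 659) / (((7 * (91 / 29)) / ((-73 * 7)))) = 1062734 / 59969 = 17.72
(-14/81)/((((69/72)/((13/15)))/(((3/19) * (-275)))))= 80080/11799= 6.79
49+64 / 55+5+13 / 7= 21953 / 385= 57.02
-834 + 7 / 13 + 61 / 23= -248412 / 299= -830.81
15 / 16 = 0.94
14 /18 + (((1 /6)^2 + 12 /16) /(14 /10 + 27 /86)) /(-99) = 507731 /656667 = 0.77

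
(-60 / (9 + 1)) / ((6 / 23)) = -23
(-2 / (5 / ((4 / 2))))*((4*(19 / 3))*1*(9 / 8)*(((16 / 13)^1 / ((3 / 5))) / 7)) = -608 / 91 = -6.68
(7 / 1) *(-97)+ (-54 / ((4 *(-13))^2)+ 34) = -872067 / 1352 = -645.02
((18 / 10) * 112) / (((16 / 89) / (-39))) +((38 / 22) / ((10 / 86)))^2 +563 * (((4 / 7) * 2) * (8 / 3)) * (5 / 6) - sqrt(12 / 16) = -8020177588 / 190575 - sqrt(3) / 2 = -42084.97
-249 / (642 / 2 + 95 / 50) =-2490 / 3229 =-0.77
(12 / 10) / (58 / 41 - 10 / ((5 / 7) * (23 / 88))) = -2829 / 122945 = -0.02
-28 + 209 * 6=1226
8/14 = 4/7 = 0.57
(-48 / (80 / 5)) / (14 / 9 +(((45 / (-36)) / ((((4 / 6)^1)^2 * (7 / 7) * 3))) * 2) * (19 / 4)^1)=0.41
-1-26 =-27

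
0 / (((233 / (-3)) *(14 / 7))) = 0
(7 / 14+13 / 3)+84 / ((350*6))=731 / 150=4.87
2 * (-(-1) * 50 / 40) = 5 / 2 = 2.50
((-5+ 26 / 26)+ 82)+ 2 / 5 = 392 / 5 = 78.40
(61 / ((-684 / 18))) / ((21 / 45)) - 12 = -4107 / 266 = -15.44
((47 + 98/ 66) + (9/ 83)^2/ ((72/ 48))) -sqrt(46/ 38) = 11024182/ 227337 -sqrt(437)/ 19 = 47.39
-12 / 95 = -0.13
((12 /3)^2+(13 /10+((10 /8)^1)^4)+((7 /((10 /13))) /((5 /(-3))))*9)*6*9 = -5080077 /3200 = -1587.52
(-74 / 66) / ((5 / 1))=-37 / 165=-0.22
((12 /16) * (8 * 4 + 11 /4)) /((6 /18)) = 1251 /16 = 78.19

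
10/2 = 5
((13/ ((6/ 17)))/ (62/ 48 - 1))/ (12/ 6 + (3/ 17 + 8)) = 15028/ 1211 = 12.41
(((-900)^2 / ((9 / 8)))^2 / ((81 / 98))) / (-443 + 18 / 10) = -1568000000000 / 1103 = -1421577515.87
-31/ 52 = -0.60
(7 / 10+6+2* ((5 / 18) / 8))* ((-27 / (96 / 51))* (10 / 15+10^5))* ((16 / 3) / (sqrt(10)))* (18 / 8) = -18643174287* sqrt(10) / 1600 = -36846808.48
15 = 15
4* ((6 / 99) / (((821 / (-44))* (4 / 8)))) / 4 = -16 / 2463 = -0.01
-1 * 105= -105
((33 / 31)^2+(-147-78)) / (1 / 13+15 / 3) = -466128 / 10571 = -44.09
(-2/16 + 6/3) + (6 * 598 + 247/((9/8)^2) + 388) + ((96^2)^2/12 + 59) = 7082120.04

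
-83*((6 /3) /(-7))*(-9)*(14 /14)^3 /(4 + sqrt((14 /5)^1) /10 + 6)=-415000 /19439 + 830*sqrt(70) /19439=-20.99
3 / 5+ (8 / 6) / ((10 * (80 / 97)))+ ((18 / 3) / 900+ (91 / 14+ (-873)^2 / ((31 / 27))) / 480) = 68630391 / 49600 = 1383.68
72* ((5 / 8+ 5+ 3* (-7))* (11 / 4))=-12177 / 4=-3044.25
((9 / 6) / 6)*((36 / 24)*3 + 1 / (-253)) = 2275 / 2024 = 1.12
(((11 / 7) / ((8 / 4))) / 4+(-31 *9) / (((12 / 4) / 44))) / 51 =-229141 / 2856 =-80.23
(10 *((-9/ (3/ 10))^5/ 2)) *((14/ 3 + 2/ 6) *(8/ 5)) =-972000000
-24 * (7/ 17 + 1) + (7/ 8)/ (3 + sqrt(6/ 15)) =-196359/ 5848 - 7 * sqrt(10)/ 344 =-33.64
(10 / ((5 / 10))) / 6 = 10 / 3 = 3.33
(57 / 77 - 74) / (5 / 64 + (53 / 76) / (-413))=-404707904 / 422257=-958.44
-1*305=-305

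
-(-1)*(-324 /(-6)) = 54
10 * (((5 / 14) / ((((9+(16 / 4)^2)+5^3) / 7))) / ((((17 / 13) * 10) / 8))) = 26 / 255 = 0.10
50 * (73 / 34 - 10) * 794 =-5299950 / 17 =-311761.76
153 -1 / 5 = 764 / 5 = 152.80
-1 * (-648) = 648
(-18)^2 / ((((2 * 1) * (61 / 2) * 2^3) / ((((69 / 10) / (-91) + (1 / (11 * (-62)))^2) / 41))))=-1299752163 / 1058580362840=-0.00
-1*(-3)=3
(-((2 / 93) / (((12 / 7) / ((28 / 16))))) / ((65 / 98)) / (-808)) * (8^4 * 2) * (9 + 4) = 614656 / 140895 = 4.36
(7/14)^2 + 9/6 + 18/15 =59/20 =2.95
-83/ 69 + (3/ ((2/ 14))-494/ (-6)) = 2349/ 23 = 102.13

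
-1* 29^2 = -841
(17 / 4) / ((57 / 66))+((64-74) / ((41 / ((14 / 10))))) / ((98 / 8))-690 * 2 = -14996915 / 10906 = -1375.11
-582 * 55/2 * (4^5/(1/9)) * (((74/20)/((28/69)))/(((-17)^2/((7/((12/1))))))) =-784526688/289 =-2714625.22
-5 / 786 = -0.01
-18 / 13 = -1.38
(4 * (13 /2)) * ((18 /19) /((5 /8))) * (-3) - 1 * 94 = -20162 /95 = -212.23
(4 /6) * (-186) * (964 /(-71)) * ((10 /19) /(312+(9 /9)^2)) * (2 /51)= 2390720 /21534087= 0.11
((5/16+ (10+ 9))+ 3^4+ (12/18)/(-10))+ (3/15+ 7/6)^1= 8129/80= 101.61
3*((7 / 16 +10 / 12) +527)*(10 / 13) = 126785 / 104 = 1219.09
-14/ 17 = -0.82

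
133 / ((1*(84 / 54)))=171 / 2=85.50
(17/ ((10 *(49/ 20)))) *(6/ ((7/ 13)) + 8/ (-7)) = 340/ 49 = 6.94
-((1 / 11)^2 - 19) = 2298 / 121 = 18.99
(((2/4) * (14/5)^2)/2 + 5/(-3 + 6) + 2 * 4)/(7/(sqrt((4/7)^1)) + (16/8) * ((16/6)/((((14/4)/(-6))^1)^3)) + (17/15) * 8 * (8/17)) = -139125102592/225060171005 -4308776976 * sqrt(7)/45012034201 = -0.87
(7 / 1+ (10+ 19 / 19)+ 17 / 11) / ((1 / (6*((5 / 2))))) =3225 / 11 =293.18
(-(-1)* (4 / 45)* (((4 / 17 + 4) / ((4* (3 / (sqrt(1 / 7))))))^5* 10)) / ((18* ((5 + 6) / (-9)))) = -3456* sqrt(7) / 5357120461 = -0.00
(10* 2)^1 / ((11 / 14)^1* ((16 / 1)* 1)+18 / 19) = 1330 / 899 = 1.48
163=163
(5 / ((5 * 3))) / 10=1 / 30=0.03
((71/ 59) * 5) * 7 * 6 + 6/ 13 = 194184/ 767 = 253.17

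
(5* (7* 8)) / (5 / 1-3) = 140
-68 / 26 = -34 / 13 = -2.62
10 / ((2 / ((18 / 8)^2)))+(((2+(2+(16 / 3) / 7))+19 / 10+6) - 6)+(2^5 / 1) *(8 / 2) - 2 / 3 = 267637 / 1680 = 159.31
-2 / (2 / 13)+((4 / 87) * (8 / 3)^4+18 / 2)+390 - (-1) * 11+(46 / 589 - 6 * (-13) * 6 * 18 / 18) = 3600315133 / 4150683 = 867.40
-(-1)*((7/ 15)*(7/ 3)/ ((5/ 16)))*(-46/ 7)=-5152/ 225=-22.90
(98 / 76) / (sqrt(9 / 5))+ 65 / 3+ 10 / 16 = 49 * sqrt(5) / 114+ 535 / 24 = 23.25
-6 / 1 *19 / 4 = -57 / 2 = -28.50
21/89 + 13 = 1178/89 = 13.24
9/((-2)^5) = -9/32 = -0.28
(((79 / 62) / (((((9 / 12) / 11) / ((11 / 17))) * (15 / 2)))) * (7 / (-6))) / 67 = -133826 / 4766715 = -0.03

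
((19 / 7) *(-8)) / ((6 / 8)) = -608 / 21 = -28.95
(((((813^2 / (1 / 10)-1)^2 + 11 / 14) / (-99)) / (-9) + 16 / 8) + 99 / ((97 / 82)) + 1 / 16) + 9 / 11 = 474626309821901429 / 9679824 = 49032535077.28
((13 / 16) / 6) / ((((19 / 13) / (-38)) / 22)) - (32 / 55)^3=-310077557 / 3993000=-77.66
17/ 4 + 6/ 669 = 3799/ 892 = 4.26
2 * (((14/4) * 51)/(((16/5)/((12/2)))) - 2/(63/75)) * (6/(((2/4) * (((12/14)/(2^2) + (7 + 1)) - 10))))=-22331/5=-4466.20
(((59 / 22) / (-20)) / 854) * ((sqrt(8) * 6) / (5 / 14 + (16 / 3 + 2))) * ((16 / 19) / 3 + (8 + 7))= -154167 * sqrt(2) / 41179270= -0.01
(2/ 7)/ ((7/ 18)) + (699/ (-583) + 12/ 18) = 0.20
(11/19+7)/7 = 1.08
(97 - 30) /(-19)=-67 /19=-3.53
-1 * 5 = -5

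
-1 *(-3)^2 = -9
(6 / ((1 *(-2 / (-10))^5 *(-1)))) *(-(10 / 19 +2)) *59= 53100000 / 19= 2794736.84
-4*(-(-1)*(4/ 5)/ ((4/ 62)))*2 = -99.20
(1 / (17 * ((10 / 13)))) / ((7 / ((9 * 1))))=117 / 1190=0.10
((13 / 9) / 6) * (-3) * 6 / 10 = -13 / 30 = -0.43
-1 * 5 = -5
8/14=4/7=0.57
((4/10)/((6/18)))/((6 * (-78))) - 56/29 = -1.93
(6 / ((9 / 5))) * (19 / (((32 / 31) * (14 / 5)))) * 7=14725 / 96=153.39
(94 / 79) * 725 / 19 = 68150 / 1501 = 45.40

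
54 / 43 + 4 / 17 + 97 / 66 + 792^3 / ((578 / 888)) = 625995062410735 / 820182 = 763239210.82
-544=-544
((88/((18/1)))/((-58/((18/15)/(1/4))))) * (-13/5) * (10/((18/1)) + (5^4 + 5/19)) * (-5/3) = -48970064/44631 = -1097.22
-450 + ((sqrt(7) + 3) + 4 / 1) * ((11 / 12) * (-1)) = -5477 / 12-11 * sqrt(7) / 12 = -458.84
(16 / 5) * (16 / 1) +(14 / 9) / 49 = 16138 / 315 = 51.23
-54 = -54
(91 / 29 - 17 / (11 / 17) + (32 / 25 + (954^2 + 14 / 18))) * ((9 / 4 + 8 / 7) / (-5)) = -1241119198843 / 2009700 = -617564.41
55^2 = 3025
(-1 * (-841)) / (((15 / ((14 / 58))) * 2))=203 / 30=6.77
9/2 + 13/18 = 47/9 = 5.22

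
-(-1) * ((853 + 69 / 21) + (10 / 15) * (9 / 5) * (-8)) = 29634 / 35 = 846.69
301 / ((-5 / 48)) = -14448 / 5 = -2889.60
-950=-950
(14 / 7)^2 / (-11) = -4 / 11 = -0.36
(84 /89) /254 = 42 /11303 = 0.00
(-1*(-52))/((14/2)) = 52/7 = 7.43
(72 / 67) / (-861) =-24 / 19229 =-0.00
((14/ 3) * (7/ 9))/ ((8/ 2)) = 49/ 54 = 0.91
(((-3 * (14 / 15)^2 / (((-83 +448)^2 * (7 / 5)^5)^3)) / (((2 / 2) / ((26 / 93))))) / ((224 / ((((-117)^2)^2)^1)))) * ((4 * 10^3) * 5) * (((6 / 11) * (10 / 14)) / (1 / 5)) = -15859722480468750000 / 244997774822531225552610707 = -0.00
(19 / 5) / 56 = 19 / 280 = 0.07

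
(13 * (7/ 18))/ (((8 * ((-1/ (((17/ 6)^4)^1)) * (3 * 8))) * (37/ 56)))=-53202877/ 20715264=-2.57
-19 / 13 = -1.46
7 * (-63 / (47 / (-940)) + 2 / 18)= 79387 / 9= 8820.78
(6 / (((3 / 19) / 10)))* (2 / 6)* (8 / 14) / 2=760 / 21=36.19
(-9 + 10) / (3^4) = 1 / 81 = 0.01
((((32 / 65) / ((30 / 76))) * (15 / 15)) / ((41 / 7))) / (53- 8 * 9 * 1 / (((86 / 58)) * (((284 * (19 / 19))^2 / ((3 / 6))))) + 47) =7380346624 / 3466029936525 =0.00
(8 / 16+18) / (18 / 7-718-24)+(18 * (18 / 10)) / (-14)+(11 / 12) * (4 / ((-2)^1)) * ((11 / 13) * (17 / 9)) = -670145647 / 127174320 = -5.27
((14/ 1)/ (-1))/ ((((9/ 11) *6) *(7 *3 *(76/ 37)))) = -0.07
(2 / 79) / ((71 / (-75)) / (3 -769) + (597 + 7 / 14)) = 57450 / 1355894617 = 0.00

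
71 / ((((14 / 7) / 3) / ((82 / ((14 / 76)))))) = 331854 / 7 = 47407.71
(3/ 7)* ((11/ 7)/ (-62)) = -33/ 3038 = -0.01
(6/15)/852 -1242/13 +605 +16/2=14328523/27690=517.46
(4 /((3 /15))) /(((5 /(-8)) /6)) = -192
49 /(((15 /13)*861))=91 /1845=0.05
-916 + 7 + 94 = -815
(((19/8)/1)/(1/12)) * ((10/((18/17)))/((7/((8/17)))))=380/21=18.10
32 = 32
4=4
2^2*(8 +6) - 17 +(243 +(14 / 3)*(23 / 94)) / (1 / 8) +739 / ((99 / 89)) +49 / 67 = 828390877 / 311751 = 2657.22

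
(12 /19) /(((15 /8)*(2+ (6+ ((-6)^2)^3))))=4 /554135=0.00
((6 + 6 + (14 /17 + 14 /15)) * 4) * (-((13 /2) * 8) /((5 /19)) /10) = -6931808 /6375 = -1087.34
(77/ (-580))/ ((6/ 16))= -154/ 435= -0.35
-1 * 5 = -5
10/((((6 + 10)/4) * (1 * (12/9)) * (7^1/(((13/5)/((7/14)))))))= 39/28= 1.39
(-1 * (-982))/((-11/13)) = -12766/11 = -1160.55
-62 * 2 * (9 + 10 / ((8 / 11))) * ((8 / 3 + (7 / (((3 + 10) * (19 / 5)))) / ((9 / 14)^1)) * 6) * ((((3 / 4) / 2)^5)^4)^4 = -34309040596389342246308163892281876144783051 / 8392523557697325565520663128528862950180548510159190051077629456139943936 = -0.00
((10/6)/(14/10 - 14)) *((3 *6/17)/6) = -0.02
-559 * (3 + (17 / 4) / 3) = -29627 / 12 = -2468.92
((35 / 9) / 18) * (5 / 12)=175 / 1944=0.09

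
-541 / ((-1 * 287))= 541 / 287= 1.89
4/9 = 0.44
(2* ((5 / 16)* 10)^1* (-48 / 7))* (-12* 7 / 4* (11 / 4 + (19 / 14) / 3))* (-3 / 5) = -12105 / 7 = -1729.29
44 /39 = 1.13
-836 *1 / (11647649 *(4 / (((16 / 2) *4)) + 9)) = -6688 / 850278377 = -0.00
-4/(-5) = 0.80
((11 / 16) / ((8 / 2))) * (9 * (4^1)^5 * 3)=4752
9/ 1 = 9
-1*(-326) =326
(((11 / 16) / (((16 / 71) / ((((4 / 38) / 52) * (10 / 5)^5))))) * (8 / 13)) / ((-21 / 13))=-781 / 10374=-0.08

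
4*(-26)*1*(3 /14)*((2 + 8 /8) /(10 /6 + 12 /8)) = -2808 /133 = -21.11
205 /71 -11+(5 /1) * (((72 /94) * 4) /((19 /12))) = 99072 /63403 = 1.56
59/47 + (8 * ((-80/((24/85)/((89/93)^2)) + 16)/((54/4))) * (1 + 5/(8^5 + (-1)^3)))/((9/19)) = -982016515455305/3236731763643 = -303.40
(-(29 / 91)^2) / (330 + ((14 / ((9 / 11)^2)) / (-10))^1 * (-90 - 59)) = -340605 / 2151842693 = -0.00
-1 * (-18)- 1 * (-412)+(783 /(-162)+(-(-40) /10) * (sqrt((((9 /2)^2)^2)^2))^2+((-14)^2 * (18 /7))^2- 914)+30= 177823139 /192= 926162.18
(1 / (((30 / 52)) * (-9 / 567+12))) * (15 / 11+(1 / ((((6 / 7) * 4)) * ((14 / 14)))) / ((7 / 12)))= 11193 / 41525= 0.27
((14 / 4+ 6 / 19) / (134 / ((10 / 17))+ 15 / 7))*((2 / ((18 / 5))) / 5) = 5075 / 2752416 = 0.00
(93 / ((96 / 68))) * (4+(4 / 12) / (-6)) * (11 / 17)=24211 / 144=168.13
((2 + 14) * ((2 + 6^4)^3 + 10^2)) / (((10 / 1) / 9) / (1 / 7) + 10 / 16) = 4164100491.21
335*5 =1675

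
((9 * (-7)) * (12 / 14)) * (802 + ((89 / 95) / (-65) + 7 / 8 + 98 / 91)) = -1072291851 / 24700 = -43412.63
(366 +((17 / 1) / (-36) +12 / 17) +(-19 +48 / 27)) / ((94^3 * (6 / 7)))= 1495165 / 3049904448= 0.00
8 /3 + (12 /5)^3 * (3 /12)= 2296 /375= 6.12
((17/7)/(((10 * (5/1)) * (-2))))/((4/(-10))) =0.06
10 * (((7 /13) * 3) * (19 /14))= 285 /13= 21.92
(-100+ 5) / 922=-95 / 922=-0.10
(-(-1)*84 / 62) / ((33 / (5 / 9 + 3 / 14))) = 97 / 3069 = 0.03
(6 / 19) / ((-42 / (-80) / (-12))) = -960 / 133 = -7.22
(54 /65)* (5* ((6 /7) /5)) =324 /455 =0.71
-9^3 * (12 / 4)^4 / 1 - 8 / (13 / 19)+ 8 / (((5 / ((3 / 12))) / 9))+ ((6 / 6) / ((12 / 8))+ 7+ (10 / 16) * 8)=-11513663 / 195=-59044.43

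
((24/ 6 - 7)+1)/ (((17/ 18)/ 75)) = -2700/ 17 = -158.82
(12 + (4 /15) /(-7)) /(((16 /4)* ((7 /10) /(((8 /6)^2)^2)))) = 13.50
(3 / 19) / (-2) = -0.08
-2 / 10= -1 / 5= -0.20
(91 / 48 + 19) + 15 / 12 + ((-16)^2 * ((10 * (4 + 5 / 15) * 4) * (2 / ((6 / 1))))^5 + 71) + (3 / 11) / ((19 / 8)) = 32547898463420037653 / 197459856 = 164832989969.47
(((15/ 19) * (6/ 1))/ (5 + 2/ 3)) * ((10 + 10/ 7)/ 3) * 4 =28800/ 2261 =12.74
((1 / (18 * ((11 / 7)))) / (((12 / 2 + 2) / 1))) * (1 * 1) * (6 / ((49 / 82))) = 41 / 924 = 0.04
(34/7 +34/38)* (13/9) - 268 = -34539/133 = -259.69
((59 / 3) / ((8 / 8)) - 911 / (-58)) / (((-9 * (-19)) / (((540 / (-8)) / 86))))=-30775 / 189544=-0.16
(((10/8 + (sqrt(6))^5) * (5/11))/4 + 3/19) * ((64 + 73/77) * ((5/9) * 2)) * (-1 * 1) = -744.78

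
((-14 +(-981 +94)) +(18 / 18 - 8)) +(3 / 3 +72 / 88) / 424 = -1058723 / 1166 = -908.00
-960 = -960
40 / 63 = 0.63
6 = 6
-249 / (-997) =249 / 997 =0.25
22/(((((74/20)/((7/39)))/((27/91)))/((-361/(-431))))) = 714780/2695043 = 0.27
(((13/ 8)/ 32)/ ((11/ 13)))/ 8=169/ 22528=0.01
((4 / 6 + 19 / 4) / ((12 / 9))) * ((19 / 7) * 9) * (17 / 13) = 14535 / 112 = 129.78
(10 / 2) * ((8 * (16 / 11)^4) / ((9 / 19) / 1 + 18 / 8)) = 65.74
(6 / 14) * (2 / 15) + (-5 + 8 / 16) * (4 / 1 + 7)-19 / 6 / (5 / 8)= -11447 / 210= -54.51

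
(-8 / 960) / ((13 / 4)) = -1 / 390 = -0.00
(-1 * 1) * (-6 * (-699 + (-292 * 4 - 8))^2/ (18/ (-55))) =-64453125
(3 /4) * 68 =51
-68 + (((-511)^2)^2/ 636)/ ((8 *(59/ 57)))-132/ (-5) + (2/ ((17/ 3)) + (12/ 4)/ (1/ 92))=110119441952271/ 8505440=12946942.42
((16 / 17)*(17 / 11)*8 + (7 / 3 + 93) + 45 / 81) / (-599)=-0.18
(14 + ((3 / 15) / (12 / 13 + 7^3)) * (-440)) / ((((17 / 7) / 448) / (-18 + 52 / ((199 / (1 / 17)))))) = -11724691462400 / 257131681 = -45598.00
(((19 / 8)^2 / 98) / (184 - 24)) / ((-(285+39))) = -0.00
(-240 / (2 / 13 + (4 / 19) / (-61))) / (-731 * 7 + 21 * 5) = 452010 / 1419649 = 0.32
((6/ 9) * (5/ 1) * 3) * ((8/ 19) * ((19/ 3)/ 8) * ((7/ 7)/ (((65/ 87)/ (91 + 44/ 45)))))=240062/ 585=410.36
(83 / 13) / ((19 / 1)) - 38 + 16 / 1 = -5351 / 247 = -21.66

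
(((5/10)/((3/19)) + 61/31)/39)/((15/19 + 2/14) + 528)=127015/510304392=0.00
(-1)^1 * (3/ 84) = -1/ 28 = -0.04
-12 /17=-0.71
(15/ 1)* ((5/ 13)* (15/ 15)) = 75/ 13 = 5.77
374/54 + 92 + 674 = 20869/27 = 772.93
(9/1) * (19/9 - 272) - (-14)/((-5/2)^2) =-60669/25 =-2426.76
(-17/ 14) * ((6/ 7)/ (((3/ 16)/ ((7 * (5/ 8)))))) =-170/ 7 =-24.29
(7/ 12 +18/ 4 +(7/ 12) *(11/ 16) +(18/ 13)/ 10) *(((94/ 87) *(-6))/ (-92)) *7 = 334593/ 120640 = 2.77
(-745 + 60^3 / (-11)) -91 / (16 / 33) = -3620153 / 176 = -20569.05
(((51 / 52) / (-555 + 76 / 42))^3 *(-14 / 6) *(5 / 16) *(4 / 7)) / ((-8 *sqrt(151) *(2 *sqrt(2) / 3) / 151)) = -6142404555 *sqrt(302) / 28216423733512282112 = -0.00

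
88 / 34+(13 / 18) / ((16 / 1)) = 12893 / 4896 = 2.63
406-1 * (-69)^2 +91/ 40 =-4352.72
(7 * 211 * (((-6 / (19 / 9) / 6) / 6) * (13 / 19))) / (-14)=8229 / 1444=5.70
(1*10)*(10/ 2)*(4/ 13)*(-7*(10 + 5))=-21000/ 13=-1615.38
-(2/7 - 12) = 82/7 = 11.71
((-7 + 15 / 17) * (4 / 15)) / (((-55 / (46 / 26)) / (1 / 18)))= 368 / 126225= 0.00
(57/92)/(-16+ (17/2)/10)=-95/2323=-0.04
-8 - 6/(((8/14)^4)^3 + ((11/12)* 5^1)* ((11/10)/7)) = -3910418869640/239659189087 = -16.32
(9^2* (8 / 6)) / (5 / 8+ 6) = 864 / 53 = 16.30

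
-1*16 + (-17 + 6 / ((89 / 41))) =-2691 / 89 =-30.24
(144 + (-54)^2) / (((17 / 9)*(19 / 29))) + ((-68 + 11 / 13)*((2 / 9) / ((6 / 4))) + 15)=2477.68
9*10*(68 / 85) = 72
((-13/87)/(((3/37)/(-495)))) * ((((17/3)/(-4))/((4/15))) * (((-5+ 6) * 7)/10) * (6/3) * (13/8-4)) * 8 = 59814755/464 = 128911.11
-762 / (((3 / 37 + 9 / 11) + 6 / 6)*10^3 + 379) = -310134 / 927253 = -0.33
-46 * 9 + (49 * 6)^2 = 86022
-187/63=-2.97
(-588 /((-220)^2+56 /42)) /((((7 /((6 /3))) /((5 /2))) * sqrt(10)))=-63 * sqrt(10) /72602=-0.00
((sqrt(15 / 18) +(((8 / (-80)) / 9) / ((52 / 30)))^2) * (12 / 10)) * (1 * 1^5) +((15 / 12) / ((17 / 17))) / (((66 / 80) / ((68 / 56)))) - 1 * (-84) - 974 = -1386915323 / 1561560 +sqrt(30) / 5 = -887.06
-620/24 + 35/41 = -6145/246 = -24.98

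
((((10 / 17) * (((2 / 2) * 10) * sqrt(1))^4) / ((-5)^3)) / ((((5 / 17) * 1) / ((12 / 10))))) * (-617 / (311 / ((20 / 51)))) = 149.38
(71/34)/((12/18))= 213/68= 3.13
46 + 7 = 53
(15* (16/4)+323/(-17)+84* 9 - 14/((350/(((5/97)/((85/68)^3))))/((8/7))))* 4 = 1352905452/424375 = 3188.00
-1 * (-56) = 56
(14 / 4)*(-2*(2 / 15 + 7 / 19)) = -1001 / 285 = -3.51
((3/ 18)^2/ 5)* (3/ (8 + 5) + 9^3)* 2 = 8.10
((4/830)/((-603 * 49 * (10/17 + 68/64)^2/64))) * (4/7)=-37879808/17304227290035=-0.00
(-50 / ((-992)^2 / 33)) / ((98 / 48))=-2475 / 3013696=-0.00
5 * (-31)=-155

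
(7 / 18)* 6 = 2.33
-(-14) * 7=98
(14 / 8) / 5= 7 / 20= 0.35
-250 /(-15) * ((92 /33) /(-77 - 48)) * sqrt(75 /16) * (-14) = 11.27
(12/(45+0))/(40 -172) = -1/495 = -0.00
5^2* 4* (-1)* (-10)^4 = -1000000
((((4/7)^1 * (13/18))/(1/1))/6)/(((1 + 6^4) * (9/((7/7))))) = 13/2206197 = 0.00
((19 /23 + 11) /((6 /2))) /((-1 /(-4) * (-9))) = -1088 /621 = -1.75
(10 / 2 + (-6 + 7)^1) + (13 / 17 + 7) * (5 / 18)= 416 / 51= 8.16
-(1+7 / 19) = -26 / 19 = -1.37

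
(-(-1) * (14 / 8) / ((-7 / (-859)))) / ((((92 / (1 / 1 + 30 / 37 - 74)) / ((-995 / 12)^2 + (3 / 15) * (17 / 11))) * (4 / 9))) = -124938252499147 / 47928320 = -2606773.04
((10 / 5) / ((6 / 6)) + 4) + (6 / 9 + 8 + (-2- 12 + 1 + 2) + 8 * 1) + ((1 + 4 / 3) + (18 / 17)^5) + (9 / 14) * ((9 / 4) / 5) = 6209926897 / 397559960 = 15.62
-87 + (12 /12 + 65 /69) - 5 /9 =-17722 /207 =-85.61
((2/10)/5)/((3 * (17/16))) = 16/1275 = 0.01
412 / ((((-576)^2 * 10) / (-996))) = -8549 / 69120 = -0.12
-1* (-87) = 87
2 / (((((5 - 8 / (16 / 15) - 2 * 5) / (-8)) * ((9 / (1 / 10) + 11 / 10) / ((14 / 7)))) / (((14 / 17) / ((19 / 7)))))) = 12544 / 1471265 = 0.01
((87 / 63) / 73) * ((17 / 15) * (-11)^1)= -5423 / 22995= -0.24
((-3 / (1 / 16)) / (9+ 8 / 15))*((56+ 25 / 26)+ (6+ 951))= -9490680 / 1859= -5105.26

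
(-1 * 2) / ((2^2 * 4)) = -1 / 8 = -0.12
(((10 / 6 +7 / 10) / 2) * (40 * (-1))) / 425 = -142 / 1275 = -0.11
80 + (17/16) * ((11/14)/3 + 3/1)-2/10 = 279773/3360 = 83.27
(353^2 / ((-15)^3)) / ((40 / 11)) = -1370699 / 135000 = -10.15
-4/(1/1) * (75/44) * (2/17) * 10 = -8.02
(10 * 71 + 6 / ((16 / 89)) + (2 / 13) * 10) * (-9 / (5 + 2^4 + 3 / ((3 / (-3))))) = -77471 / 208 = -372.46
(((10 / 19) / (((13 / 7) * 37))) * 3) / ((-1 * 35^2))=-6 / 319865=-0.00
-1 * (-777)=777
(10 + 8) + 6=24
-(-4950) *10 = 49500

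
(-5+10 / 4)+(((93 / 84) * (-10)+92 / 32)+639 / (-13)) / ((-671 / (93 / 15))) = -4811819 / 2442440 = -1.97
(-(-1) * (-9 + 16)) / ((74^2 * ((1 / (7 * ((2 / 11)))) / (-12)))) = -294 / 15059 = -0.02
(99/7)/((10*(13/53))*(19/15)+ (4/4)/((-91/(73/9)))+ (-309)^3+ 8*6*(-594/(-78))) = -613899/1280648026082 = -0.00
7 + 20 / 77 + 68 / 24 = 4663 / 462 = 10.09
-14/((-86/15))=105/43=2.44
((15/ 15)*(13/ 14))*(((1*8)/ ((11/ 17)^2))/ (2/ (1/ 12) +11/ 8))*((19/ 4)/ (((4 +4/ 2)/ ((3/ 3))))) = 285532/ 515823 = 0.55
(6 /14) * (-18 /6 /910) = -9 /6370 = -0.00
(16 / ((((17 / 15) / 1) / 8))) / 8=240 / 17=14.12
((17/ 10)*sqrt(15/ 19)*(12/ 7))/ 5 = 102*sqrt(285)/ 3325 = 0.52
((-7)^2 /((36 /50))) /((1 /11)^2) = 148225 /18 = 8234.72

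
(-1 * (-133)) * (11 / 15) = 1463 / 15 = 97.53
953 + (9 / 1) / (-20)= 19051 / 20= 952.55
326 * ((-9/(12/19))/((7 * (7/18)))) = -83619/49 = -1706.51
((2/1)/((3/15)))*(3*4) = 120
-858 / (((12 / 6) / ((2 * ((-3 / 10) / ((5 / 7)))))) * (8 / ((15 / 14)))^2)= 11583 / 1792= 6.46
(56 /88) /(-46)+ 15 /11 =683 /506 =1.35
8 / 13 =0.62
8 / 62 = 4 / 31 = 0.13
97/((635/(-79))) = -7663/635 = -12.07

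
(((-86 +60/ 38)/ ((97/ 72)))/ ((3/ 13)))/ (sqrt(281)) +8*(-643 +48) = -4776.20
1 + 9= 10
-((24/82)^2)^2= -20736/2825761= -0.01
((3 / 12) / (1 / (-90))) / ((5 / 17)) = -153 / 2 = -76.50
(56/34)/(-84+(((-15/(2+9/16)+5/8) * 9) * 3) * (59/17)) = -1312/457197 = -0.00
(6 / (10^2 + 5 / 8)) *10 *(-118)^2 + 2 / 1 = 1337026 / 161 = 8304.51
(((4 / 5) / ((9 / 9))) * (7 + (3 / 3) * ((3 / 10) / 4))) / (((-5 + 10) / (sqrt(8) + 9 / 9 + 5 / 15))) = 566 / 375 + 283 * sqrt(2) / 125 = 4.71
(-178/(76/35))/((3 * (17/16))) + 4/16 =-98711/3876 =-25.47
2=2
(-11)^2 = 121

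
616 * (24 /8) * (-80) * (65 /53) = -181313.21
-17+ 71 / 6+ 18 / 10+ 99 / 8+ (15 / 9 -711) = -28013 / 40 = -700.32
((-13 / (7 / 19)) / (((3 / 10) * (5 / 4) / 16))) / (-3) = 31616 / 63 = 501.84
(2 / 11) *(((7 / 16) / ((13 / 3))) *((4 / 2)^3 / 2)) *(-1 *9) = -189 / 286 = -0.66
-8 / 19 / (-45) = 8 / 855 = 0.01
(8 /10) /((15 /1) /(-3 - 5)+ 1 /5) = -0.48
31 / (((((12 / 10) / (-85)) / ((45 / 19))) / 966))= -95452875 / 19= -5023835.53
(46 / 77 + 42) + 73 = 115.60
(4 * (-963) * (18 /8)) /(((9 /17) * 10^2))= -16371 /100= -163.71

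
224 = 224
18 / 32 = 9 / 16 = 0.56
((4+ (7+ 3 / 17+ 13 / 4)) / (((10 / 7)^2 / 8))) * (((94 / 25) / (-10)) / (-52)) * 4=1.64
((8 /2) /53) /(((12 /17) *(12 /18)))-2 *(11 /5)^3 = -280047 /13250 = -21.14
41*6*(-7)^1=-1722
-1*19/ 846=-19/ 846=-0.02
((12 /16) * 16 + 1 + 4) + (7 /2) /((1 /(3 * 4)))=59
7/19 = 0.37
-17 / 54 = -0.31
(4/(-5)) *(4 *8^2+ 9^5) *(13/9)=-616772/9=-68530.22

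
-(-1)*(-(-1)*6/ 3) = 2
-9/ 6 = -3/ 2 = -1.50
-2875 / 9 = -319.44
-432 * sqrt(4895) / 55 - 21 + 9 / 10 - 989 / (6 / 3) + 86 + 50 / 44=-432 * sqrt(4895) / 55 - 47021 / 110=-977.00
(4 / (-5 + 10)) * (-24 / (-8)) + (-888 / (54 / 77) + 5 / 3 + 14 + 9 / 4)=-224263 / 180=-1245.91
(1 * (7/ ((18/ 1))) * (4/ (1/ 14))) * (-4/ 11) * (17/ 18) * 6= -13328/ 297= -44.88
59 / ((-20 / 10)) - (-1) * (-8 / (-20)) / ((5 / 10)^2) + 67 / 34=-2204 / 85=-25.93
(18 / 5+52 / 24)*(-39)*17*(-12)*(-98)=-4496200.80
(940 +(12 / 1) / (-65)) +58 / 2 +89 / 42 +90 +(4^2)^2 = 3595231 / 2730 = 1316.93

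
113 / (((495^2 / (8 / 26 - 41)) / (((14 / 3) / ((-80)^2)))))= -418439 / 30579120000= -0.00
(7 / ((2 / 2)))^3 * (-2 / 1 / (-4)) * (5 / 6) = 1715 / 12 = 142.92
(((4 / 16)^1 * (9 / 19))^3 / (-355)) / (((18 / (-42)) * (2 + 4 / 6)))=5103 / 1246691840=0.00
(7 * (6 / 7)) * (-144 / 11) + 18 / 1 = -666 / 11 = -60.55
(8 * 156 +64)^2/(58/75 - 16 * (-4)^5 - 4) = 64550400/614279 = 105.08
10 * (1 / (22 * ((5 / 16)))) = 16 / 11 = 1.45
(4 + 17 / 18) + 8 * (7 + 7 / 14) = 1169 / 18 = 64.94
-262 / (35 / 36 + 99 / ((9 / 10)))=-9432 / 3995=-2.36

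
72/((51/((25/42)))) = 100/119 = 0.84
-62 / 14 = -31 / 7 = -4.43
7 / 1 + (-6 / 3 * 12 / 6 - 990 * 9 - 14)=-8921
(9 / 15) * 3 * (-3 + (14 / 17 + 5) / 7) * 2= -7.81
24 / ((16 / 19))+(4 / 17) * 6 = 1017 / 34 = 29.91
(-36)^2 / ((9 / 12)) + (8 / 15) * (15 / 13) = 22472 / 13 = 1728.62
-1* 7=-7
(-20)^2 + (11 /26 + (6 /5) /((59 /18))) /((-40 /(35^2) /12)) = 337409 /3068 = 109.98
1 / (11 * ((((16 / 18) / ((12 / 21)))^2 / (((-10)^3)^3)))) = -20250000000 / 539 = -37569573.28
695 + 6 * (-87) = 173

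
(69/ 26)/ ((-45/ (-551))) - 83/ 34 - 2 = 92998/ 3315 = 28.05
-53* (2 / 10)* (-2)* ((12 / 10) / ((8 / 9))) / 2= 1431 / 100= 14.31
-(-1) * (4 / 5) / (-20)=-1 / 25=-0.04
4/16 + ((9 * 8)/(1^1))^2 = 20737/4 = 5184.25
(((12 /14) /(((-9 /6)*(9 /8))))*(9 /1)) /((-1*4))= 8 /7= 1.14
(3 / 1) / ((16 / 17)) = 51 / 16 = 3.19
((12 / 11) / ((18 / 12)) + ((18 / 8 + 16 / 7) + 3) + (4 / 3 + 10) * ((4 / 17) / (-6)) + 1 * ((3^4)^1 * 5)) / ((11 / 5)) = 187.64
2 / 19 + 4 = 78 / 19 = 4.11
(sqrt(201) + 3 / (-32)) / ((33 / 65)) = -65 / 352 + 65* sqrt(201) / 33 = 27.74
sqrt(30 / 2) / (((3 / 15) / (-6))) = -30 * sqrt(15) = -116.19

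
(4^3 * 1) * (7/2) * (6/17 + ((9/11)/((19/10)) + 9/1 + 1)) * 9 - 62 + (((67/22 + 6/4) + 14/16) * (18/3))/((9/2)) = 154092833/7106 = 21684.89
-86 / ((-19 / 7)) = 602 / 19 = 31.68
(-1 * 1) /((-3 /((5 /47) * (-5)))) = -25 /141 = -0.18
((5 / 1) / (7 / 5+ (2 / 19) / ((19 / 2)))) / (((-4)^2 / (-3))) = -9025 / 13584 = -0.66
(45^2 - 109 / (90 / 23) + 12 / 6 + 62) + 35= 188653 / 90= 2096.14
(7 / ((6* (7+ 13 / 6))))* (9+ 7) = 112 / 55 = 2.04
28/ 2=14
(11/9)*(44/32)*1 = 121/72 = 1.68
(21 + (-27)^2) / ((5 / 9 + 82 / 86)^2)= 56163375 / 170528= 329.35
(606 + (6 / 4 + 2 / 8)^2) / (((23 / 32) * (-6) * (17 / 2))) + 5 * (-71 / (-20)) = 5323 / 4692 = 1.13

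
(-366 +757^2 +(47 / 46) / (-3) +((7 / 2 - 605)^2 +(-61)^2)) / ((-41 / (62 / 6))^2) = 248845982591 / 4175604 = 59595.21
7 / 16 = 0.44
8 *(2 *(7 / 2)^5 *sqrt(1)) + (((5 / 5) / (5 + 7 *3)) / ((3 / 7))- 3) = 327623 / 39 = 8400.59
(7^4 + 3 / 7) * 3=50430 / 7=7204.29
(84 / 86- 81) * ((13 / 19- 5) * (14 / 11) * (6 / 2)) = 11850804 / 8987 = 1318.66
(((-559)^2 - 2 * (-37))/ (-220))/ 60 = -20837/ 880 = -23.68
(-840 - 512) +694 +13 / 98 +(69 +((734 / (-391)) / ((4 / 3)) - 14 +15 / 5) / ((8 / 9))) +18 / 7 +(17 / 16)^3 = -47011028697 / 78475264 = -599.06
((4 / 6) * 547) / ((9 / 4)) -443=-7585 / 27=-280.93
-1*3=-3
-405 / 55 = -81 / 11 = -7.36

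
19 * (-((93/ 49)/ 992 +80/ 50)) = -238621/ 7840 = -30.44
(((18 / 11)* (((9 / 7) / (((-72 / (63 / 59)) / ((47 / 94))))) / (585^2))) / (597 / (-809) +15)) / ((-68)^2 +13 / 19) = -15371 / 22239632969096400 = -0.00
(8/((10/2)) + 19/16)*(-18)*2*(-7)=14049/20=702.45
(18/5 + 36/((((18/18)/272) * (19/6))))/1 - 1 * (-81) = 301797/95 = 3176.81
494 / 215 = 2.30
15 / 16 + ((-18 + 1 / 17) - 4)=-21.00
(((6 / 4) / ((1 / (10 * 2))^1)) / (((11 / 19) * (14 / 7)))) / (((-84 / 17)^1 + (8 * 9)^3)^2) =27455 / 147622567023888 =0.00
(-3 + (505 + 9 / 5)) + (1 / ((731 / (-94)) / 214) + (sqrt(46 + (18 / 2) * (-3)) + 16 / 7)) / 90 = sqrt(19) / 90 + 115942949 / 230265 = 503.57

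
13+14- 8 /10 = 131 /5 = 26.20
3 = 3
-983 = -983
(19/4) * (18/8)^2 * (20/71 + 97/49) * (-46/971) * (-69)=19214305731/108099488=177.75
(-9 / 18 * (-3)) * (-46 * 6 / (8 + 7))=-138 / 5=-27.60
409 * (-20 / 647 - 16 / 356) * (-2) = 3573024 / 57583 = 62.05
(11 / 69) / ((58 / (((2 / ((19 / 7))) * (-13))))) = -1001 / 38019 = -0.03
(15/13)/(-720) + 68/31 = 42401/19344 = 2.19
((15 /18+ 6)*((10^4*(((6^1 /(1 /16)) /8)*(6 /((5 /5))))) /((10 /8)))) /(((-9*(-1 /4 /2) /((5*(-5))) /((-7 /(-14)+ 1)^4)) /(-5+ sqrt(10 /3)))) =2214000000 - 147600000*sqrt(30) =1405561505.12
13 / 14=0.93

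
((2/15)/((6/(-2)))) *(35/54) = -7/243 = -0.03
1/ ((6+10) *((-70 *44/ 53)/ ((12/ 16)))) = -159/ 197120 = -0.00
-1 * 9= -9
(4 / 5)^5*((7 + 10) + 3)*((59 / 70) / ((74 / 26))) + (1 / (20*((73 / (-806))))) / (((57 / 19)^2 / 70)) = -1251220763 / 531759375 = -2.35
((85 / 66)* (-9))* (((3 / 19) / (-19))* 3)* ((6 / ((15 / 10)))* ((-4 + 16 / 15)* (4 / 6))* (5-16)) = 8976 / 361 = 24.86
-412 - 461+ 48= -825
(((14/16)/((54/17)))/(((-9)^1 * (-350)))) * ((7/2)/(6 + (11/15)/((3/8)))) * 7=833/3093120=0.00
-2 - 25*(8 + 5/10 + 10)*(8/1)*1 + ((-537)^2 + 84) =284751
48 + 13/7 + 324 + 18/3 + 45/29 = 77426/203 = 381.41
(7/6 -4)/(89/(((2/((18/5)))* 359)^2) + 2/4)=-3222025/571137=-5.64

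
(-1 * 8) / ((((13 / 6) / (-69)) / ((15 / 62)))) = 24840 / 403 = 61.64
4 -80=-76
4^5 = 1024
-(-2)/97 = 2/97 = 0.02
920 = 920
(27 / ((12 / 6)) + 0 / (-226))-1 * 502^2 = -503981 / 2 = -251990.50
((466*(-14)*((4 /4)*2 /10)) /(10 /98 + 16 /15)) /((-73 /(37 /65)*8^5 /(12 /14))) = 3801861 /16695111680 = 0.00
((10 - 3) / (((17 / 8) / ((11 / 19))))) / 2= 308 / 323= 0.95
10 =10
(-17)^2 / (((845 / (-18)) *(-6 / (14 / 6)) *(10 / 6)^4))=0.31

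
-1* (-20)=20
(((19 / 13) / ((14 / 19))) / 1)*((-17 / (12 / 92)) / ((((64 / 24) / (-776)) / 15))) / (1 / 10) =1026873525 / 91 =11284324.45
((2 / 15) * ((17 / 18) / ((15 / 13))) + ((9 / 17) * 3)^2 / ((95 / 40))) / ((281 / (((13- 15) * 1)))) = -26046622 / 3124516275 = -0.01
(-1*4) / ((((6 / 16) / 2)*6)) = -32 / 9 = -3.56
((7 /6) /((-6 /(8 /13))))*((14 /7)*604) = -16912 /117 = -144.55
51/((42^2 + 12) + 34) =0.03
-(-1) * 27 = 27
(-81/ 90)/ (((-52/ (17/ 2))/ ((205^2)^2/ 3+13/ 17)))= 11258891499/ 130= 86606857.68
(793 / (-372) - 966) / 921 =-360145 / 342612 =-1.05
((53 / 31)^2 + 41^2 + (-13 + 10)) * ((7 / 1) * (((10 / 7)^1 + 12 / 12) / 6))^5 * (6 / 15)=2293590142519 / 18681840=122771.11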